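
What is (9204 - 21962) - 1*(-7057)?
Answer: -5701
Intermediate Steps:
(9204 - 21962) - 1*(-7057) = -12758 + 7057 = -5701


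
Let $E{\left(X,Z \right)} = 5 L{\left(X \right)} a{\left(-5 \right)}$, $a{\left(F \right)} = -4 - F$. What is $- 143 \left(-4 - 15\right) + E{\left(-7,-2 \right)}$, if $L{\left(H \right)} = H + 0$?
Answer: $2682$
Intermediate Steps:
$L{\left(H \right)} = H$
$E{\left(X,Z \right)} = 5 X$ ($E{\left(X,Z \right)} = 5 X \left(-4 - -5\right) = 5 X \left(-4 + 5\right) = 5 X 1 = 5 X$)
$- 143 \left(-4 - 15\right) + E{\left(-7,-2 \right)} = - 143 \left(-4 - 15\right) + 5 \left(-7\right) = - 143 \left(-4 - 15\right) - 35 = \left(-143\right) \left(-19\right) - 35 = 2717 - 35 = 2682$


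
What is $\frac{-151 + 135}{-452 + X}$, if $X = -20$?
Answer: $\frac{2}{59} \approx 0.033898$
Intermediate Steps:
$\frac{-151 + 135}{-452 + X} = \frac{-151 + 135}{-452 - 20} = - \frac{16}{-472} = \left(-16\right) \left(- \frac{1}{472}\right) = \frac{2}{59}$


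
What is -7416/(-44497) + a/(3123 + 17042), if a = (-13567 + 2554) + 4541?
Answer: -138440944/897282005 ≈ -0.15429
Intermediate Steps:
a = -6472 (a = -11013 + 4541 = -6472)
-7416/(-44497) + a/(3123 + 17042) = -7416/(-44497) - 6472/(3123 + 17042) = -7416*(-1/44497) - 6472/20165 = 7416/44497 - 6472*1/20165 = 7416/44497 - 6472/20165 = -138440944/897282005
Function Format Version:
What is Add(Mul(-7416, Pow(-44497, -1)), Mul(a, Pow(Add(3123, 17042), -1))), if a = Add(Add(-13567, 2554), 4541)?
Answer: Rational(-138440944, 897282005) ≈ -0.15429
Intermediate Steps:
a = -6472 (a = Add(-11013, 4541) = -6472)
Add(Mul(-7416, Pow(-44497, -1)), Mul(a, Pow(Add(3123, 17042), -1))) = Add(Mul(-7416, Pow(-44497, -1)), Mul(-6472, Pow(Add(3123, 17042), -1))) = Add(Mul(-7416, Rational(-1, 44497)), Mul(-6472, Pow(20165, -1))) = Add(Rational(7416, 44497), Mul(-6472, Rational(1, 20165))) = Add(Rational(7416, 44497), Rational(-6472, 20165)) = Rational(-138440944, 897282005)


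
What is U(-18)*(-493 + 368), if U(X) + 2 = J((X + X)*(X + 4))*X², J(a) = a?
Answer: -20411750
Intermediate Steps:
U(X) = -2 + 2*X³*(4 + X) (U(X) = -2 + ((X + X)*(X + 4))*X² = -2 + ((2*X)*(4 + X))*X² = -2 + (2*X*(4 + X))*X² = -2 + 2*X³*(4 + X))
U(-18)*(-493 + 368) = (-2 + 2*(-18)³*(4 - 18))*(-493 + 368) = (-2 + 2*(-5832)*(-14))*(-125) = (-2 + 163296)*(-125) = 163294*(-125) = -20411750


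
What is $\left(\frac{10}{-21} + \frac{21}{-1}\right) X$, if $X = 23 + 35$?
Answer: $- \frac{26158}{21} \approx -1245.6$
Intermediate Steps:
$X = 58$
$\left(\frac{10}{-21} + \frac{21}{-1}\right) X = \left(\frac{10}{-21} + \frac{21}{-1}\right) 58 = \left(10 \left(- \frac{1}{21}\right) + 21 \left(-1\right)\right) 58 = \left(- \frac{10}{21} - 21\right) 58 = \left(- \frac{451}{21}\right) 58 = - \frac{26158}{21}$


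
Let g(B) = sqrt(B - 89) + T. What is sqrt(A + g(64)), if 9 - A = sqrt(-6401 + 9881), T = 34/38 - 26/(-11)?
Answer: sqrt(535458 - 87362*sqrt(870) + 218405*I)/209 ≈ 0.36518 + 6.8459*I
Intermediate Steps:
T = 681/209 (T = 34*(1/38) - 26*(-1/11) = 17/19 + 26/11 = 681/209 ≈ 3.2584)
A = 9 - 2*sqrt(870) (A = 9 - sqrt(-6401 + 9881) = 9 - sqrt(3480) = 9 - 2*sqrt(870) ≈ -49.992)
g(B) = 681/209 + sqrt(-89 + B) (g(B) = sqrt(B - 89) + 681/209 = sqrt(-89 + B) + 681/209 = 681/209 + sqrt(-89 + B))
sqrt(A + g(64)) = sqrt((9 - 2*sqrt(870)) + (681/209 + sqrt(-89 + 64))) = sqrt((9 - 2*sqrt(870)) + (681/209 + sqrt(-25))) = sqrt((9 - 2*sqrt(870)) + (681/209 + 5*I)) = sqrt(2562/209 - 2*sqrt(870) + 5*I)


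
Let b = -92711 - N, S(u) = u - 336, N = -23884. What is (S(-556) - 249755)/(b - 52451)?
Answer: 2881/1394 ≈ 2.0667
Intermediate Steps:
S(u) = -336 + u
b = -68827 (b = -92711 - 1*(-23884) = -92711 + 23884 = -68827)
(S(-556) - 249755)/(b - 52451) = ((-336 - 556) - 249755)/(-68827 - 52451) = (-892 - 249755)/(-121278) = -250647*(-1/121278) = 2881/1394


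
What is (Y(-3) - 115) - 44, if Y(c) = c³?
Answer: -186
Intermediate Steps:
(Y(-3) - 115) - 44 = ((-3)³ - 115) - 44 = (-27 - 115) - 44 = -142 - 44 = -186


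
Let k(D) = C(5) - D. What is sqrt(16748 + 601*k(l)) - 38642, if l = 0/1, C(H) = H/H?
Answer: -38642 + sqrt(17349) ≈ -38510.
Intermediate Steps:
C(H) = 1
l = 0 (l = 0*1 = 0)
k(D) = 1 - D
sqrt(16748 + 601*k(l)) - 38642 = sqrt(16748 + 601*(1 - 1*0)) - 38642 = sqrt(16748 + 601*(1 + 0)) - 38642 = sqrt(16748 + 601*1) - 38642 = sqrt(16748 + 601) - 38642 = sqrt(17349) - 38642 = -38642 + sqrt(17349)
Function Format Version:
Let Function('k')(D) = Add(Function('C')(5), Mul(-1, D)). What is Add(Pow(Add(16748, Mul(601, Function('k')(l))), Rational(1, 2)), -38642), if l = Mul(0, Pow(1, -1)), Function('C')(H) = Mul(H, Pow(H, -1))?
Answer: Add(-38642, Pow(17349, Rational(1, 2))) ≈ -38510.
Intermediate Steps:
Function('C')(H) = 1
l = 0 (l = Mul(0, 1) = 0)
Function('k')(D) = Add(1, Mul(-1, D))
Add(Pow(Add(16748, Mul(601, Function('k')(l))), Rational(1, 2)), -38642) = Add(Pow(Add(16748, Mul(601, Add(1, Mul(-1, 0)))), Rational(1, 2)), -38642) = Add(Pow(Add(16748, Mul(601, Add(1, 0))), Rational(1, 2)), -38642) = Add(Pow(Add(16748, Mul(601, 1)), Rational(1, 2)), -38642) = Add(Pow(Add(16748, 601), Rational(1, 2)), -38642) = Add(Pow(17349, Rational(1, 2)), -38642) = Add(-38642, Pow(17349, Rational(1, 2)))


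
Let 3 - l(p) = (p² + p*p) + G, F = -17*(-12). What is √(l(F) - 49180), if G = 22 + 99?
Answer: I*√132530 ≈ 364.05*I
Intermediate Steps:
G = 121
F = 204
l(p) = -118 - 2*p² (l(p) = 3 - ((p² + p*p) + 121) = 3 - ((p² + p²) + 121) = 3 - (2*p² + 121) = 3 - (121 + 2*p²) = 3 + (-121 - 2*p²) = -118 - 2*p²)
√(l(F) - 49180) = √((-118 - 2*204²) - 49180) = √((-118 - 2*41616) - 49180) = √((-118 - 83232) - 49180) = √(-83350 - 49180) = √(-132530) = I*√132530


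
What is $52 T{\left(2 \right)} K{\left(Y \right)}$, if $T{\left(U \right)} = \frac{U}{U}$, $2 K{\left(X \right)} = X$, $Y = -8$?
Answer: $-208$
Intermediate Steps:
$K{\left(X \right)} = \frac{X}{2}$
$T{\left(U \right)} = 1$
$52 T{\left(2 \right)} K{\left(Y \right)} = 52 \cdot 1 \cdot \frac{1}{2} \left(-8\right) = 52 \left(-4\right) = -208$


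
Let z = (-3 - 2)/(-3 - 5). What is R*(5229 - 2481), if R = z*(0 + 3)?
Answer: 10305/2 ≈ 5152.5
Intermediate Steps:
z = 5/8 (z = -5/(-8) = -5*(-1/8) = 5/8 ≈ 0.62500)
R = 15/8 (R = 5*(0 + 3)/8 = (5/8)*3 = 15/8 ≈ 1.8750)
R*(5229 - 2481) = 15*(5229 - 2481)/8 = (15/8)*2748 = 10305/2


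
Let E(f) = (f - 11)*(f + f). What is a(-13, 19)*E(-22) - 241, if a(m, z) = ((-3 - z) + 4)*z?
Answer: -496825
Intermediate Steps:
a(m, z) = z*(1 - z) (a(m, z) = (1 - z)*z = z*(1 - z))
E(f) = 2*f*(-11 + f) (E(f) = (-11 + f)*(2*f) = 2*f*(-11 + f))
a(-13, 19)*E(-22) - 241 = (19*(1 - 1*19))*(2*(-22)*(-11 - 22)) - 241 = (19*(1 - 19))*(2*(-22)*(-33)) - 241 = (19*(-18))*1452 - 241 = -342*1452 - 241 = -496584 - 241 = -496825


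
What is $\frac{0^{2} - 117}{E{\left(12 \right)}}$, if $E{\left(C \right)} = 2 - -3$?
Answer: $- \frac{117}{5} \approx -23.4$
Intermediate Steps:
$E{\left(C \right)} = 5$ ($E{\left(C \right)} = 2 + 3 = 5$)
$\frac{0^{2} - 117}{E{\left(12 \right)}} = \frac{0^{2} - 117}{5} = \left(0 - 117\right) \frac{1}{5} = \left(-117\right) \frac{1}{5} = - \frac{117}{5}$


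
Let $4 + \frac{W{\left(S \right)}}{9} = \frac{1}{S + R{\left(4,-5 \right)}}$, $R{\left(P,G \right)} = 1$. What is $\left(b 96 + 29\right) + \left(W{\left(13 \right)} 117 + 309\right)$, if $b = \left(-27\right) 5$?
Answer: $- \frac{234623}{14} \approx -16759.0$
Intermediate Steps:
$b = -135$
$W{\left(S \right)} = -36 + \frac{9}{1 + S}$ ($W{\left(S \right)} = -36 + \frac{9}{S + 1} = -36 + \frac{9}{1 + S}$)
$\left(b 96 + 29\right) + \left(W{\left(13 \right)} 117 + 309\right) = \left(\left(-135\right) 96 + 29\right) + \left(\frac{9 \left(-3 - 52\right)}{1 + 13} \cdot 117 + 309\right) = \left(-12960 + 29\right) + \left(\frac{9 \left(-3 - 52\right)}{14} \cdot 117 + 309\right) = -12931 + \left(9 \cdot \frac{1}{14} \left(-55\right) 117 + 309\right) = -12931 + \left(\left(- \frac{495}{14}\right) 117 + 309\right) = -12931 + \left(- \frac{57915}{14} + 309\right) = -12931 - \frac{53589}{14} = - \frac{234623}{14}$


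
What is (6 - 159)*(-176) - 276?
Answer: 26652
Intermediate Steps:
(6 - 159)*(-176) - 276 = -153*(-176) - 276 = 26928 - 276 = 26652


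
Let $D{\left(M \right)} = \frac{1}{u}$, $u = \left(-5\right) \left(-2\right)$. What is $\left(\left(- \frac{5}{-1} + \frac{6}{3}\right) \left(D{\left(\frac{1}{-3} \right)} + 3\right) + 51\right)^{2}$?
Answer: $\frac{528529}{100} \approx 5285.3$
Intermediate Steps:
$u = 10$
$D{\left(M \right)} = \frac{1}{10}$
$\left(\left(- \frac{5}{-1} + \frac{6}{3}\right) \left(D{\left(\frac{1}{-3} \right)} + 3\right) + 51\right)^{2} = \left(\left(- \frac{5}{-1} + \frac{6}{3}\right) \left(\frac{1}{10} + 3\right) + 51\right)^{2} = \left(\left(\left(-5\right) \left(-1\right) + 6 \cdot \frac{1}{3}\right) \frac{31}{10} + 51\right)^{2} = \left(\left(5 + 2\right) \frac{31}{10} + 51\right)^{2} = \left(7 \cdot \frac{31}{10} + 51\right)^{2} = \left(\frac{217}{10} + 51\right)^{2} = \left(\frac{727}{10}\right)^{2} = \frac{528529}{100}$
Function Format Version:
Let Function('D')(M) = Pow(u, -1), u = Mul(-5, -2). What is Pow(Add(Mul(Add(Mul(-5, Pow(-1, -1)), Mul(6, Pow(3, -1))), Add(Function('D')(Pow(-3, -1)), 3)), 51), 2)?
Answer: Rational(528529, 100) ≈ 5285.3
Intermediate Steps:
u = 10
Function('D')(M) = Rational(1, 10) (Function('D')(M) = Pow(10, -1) = Rational(1, 10))
Pow(Add(Mul(Add(Mul(-5, Pow(-1, -1)), Mul(6, Pow(3, -1))), Add(Function('D')(Pow(-3, -1)), 3)), 51), 2) = Pow(Add(Mul(Add(Mul(-5, Pow(-1, -1)), Mul(6, Pow(3, -1))), Add(Rational(1, 10), 3)), 51), 2) = Pow(Add(Mul(Add(Mul(-5, -1), Mul(6, Rational(1, 3))), Rational(31, 10)), 51), 2) = Pow(Add(Mul(Add(5, 2), Rational(31, 10)), 51), 2) = Pow(Add(Mul(7, Rational(31, 10)), 51), 2) = Pow(Add(Rational(217, 10), 51), 2) = Pow(Rational(727, 10), 2) = Rational(528529, 100)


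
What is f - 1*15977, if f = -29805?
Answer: -45782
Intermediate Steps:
f - 1*15977 = -29805 - 1*15977 = -29805 - 15977 = -45782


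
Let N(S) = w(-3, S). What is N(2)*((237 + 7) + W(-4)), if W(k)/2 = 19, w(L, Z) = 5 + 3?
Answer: 2256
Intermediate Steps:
w(L, Z) = 8
N(S) = 8
W(k) = 38 (W(k) = 2*19 = 38)
N(2)*((237 + 7) + W(-4)) = 8*((237 + 7) + 38) = 8*(244 + 38) = 8*282 = 2256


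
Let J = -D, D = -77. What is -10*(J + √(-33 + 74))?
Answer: -770 - 10*√41 ≈ -834.03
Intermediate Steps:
J = 77 (J = -1*(-77) = 77)
-10*(J + √(-33 + 74)) = -10*(77 + √(-33 + 74)) = -10*(77 + √41) = -770 - 10*√41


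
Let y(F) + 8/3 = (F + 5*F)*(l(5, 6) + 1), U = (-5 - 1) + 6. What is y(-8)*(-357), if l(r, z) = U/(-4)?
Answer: 18088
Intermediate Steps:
U = 0 (U = -6 + 6 = 0)
l(r, z) = 0 (l(r, z) = 0/(-4) = 0*(-1/4) = 0)
y(F) = -8/3 + 6*F (y(F) = -8/3 + (F + 5*F)*(0 + 1) = -8/3 + (6*F)*1 = -8/3 + 6*F)
y(-8)*(-357) = (-8/3 + 6*(-8))*(-357) = (-8/3 - 48)*(-357) = -152/3*(-357) = 18088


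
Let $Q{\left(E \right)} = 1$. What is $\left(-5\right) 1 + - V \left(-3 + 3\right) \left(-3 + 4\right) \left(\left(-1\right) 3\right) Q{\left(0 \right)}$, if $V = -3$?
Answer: $-5$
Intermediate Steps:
$\left(-5\right) 1 + - V \left(-3 + 3\right) \left(-3 + 4\right) \left(\left(-1\right) 3\right) Q{\left(0 \right)} = \left(-5\right) 1 + \left(-1\right) \left(-3\right) \left(-3 + 3\right) \left(-3 + 4\right) \left(\left(-1\right) 3\right) 1 = -5 + 3 \cdot 0 \cdot 1 \left(-3\right) 1 = -5 + 3 \cdot 0 \left(-3\right) 1 = -5 + 3 \cdot 0 \cdot 1 = -5 + 3 \cdot 0 = -5 + 0 = -5$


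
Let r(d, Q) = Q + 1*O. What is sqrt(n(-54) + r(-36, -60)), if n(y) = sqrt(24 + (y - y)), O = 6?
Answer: sqrt(-54 + 2*sqrt(6)) ≈ 7.0072*I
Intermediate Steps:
n(y) = 2*sqrt(6) (n(y) = sqrt(24 + 0) = sqrt(24) = 2*sqrt(6))
r(d, Q) = 6 + Q (r(d, Q) = Q + 1*6 = Q + 6 = 6 + Q)
sqrt(n(-54) + r(-36, -60)) = sqrt(2*sqrt(6) + (6 - 60)) = sqrt(2*sqrt(6) - 54) = sqrt(-54 + 2*sqrt(6))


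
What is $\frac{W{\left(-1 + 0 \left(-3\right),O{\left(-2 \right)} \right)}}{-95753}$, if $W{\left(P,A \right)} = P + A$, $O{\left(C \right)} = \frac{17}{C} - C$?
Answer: $\frac{15}{191506} \approx 7.8327 \cdot 10^{-5}$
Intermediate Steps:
$O{\left(C \right)} = - C + \frac{17}{C}$
$W{\left(P,A \right)} = A + P$
$\frac{W{\left(-1 + 0 \left(-3\right),O{\left(-2 \right)} \right)}}{-95753} = \frac{\left(\left(-1\right) \left(-2\right) + \frac{17}{-2}\right) + \left(-1 + 0 \left(-3\right)\right)}{-95753} = \left(\left(2 + 17 \left(- \frac{1}{2}\right)\right) + \left(-1 + 0\right)\right) \left(- \frac{1}{95753}\right) = \left(\left(2 - \frac{17}{2}\right) - 1\right) \left(- \frac{1}{95753}\right) = \left(- \frac{13}{2} - 1\right) \left(- \frac{1}{95753}\right) = \left(- \frac{15}{2}\right) \left(- \frac{1}{95753}\right) = \frac{15}{191506}$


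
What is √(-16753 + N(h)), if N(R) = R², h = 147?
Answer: 2*√1214 ≈ 69.685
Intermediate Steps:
√(-16753 + N(h)) = √(-16753 + 147²) = √(-16753 + 21609) = √4856 = 2*√1214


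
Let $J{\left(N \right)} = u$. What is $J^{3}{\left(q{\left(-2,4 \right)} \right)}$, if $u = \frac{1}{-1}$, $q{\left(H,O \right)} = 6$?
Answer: $-1$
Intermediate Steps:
$u = -1$
$J{\left(N \right)} = -1$
$J^{3}{\left(q{\left(-2,4 \right)} \right)} = \left(-1\right)^{3} = -1$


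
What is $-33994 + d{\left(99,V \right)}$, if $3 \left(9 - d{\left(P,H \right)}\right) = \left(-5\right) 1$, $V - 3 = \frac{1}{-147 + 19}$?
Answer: $- \frac{101950}{3} \approx -33983.0$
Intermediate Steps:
$V = \frac{383}{128}$ ($V = 3 + \frac{1}{-147 + 19} = 3 + \frac{1}{-128} = 3 - \frac{1}{128} = \frac{383}{128} \approx 2.9922$)
$d{\left(P,H \right)} = \frac{32}{3}$ ($d{\left(P,H \right)} = 9 - \frac{\left(-5\right) 1}{3} = 9 - - \frac{5}{3} = 9 + \frac{5}{3} = \frac{32}{3}$)
$-33994 + d{\left(99,V \right)} = -33994 + \frac{32}{3} = - \frac{101950}{3}$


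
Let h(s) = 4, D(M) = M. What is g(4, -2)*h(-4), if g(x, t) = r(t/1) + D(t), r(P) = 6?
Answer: 16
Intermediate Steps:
g(x, t) = 6 + t
g(4, -2)*h(-4) = (6 - 2)*4 = 4*4 = 16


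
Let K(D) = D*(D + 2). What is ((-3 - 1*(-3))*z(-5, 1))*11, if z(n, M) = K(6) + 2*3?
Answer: 0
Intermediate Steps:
K(D) = D*(2 + D)
z(n, M) = 54 (z(n, M) = 6*(2 + 6) + 2*3 = 6*8 + 6 = 48 + 6 = 54)
((-3 - 1*(-3))*z(-5, 1))*11 = ((-3 - 1*(-3))*54)*11 = ((-3 + 3)*54)*11 = (0*54)*11 = 0*11 = 0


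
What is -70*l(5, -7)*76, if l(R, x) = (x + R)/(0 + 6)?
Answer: 5320/3 ≈ 1773.3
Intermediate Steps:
l(R, x) = R/6 + x/6 (l(R, x) = (R + x)/6 = (R + x)*(⅙) = R/6 + x/6)
-70*l(5, -7)*76 = -70*((⅙)*5 + (⅙)*(-7))*76 = -70*(⅚ - 7/6)*76 = -70*(-⅓)*76 = (70/3)*76 = 5320/3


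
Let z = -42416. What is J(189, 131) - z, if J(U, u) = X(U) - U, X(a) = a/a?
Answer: 42228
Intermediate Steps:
X(a) = 1
J(U, u) = 1 - U
J(189, 131) - z = (1 - 1*189) - 1*(-42416) = (1 - 189) + 42416 = -188 + 42416 = 42228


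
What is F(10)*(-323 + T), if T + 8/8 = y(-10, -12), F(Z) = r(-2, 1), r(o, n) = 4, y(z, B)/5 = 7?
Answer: -1156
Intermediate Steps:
y(z, B) = 35 (y(z, B) = 5*7 = 35)
F(Z) = 4
T = 34 (T = -1 + 35 = 34)
F(10)*(-323 + T) = 4*(-323 + 34) = 4*(-289) = -1156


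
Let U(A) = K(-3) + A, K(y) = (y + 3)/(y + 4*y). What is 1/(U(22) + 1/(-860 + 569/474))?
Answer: 407071/8955088 ≈ 0.045457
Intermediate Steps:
K(y) = (3 + y)/(5*y) (K(y) = (3 + y)/((5*y)) = (3 + y)*(1/(5*y)) = (3 + y)/(5*y))
U(A) = A (U(A) = (1/5)*(3 - 3)/(-3) + A = (1/5)*(-1/3)*0 + A = 0 + A = A)
1/(U(22) + 1/(-860 + 569/474)) = 1/(22 + 1/(-860 + 569/474)) = 1/(22 + 1/(-407071/474)) = 1/(22 - 474/407071) = 1/(8955088/407071) = 407071/8955088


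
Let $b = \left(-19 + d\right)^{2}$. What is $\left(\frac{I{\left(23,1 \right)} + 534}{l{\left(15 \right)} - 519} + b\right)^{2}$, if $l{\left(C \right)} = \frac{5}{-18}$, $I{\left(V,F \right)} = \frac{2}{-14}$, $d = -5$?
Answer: $\frac{1415252211146244}{4280954041} \approx 3.3059 \cdot 10^{5}$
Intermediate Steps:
$I{\left(V,F \right)} = - \frac{1}{7}$ ($I{\left(V,F \right)} = 2 \left(- \frac{1}{14}\right) = - \frac{1}{7}$)
$l{\left(C \right)} = - \frac{5}{18}$ ($l{\left(C \right)} = 5 \left(- \frac{1}{18}\right) = - \frac{5}{18}$)
$b = 576$ ($b = \left(-19 - 5\right)^{2} = \left(-24\right)^{2} = 576$)
$\left(\frac{I{\left(23,1 \right)} + 534}{l{\left(15 \right)} - 519} + b\right)^{2} = \left(\frac{- \frac{1}{7} + 534}{- \frac{5}{18} - 519} + 576\right)^{2} = \left(\frac{3737}{7 \left(- \frac{9347}{18}\right)} + 576\right)^{2} = \left(\frac{3737}{7} \left(- \frac{18}{9347}\right) + 576\right)^{2} = \left(- \frac{67266}{65429} + 576\right)^{2} = \left(\frac{37619838}{65429}\right)^{2} = \frac{1415252211146244}{4280954041}$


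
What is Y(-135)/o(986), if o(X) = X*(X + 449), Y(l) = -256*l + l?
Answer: 405/16646 ≈ 0.024330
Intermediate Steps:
Y(l) = -255*l
o(X) = X*(449 + X)
Y(-135)/o(986) = (-255*(-135))/((986*(449 + 986))) = 34425/((986*1435)) = 34425/1414910 = 34425*(1/1414910) = 405/16646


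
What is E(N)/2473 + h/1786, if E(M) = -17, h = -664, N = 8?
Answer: -836217/2208389 ≈ -0.37865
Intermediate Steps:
E(N)/2473 + h/1786 = -17/2473 - 664/1786 = -17*1/2473 - 664*1/1786 = -17/2473 - 332/893 = -836217/2208389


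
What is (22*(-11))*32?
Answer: -7744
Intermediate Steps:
(22*(-11))*32 = -242*32 = -7744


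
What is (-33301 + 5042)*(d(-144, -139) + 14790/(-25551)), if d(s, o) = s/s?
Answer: -5962649/501 ≈ -11902.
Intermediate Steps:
d(s, o) = 1
(-33301 + 5042)*(d(-144, -139) + 14790/(-25551)) = (-33301 + 5042)*(1 + 14790/(-25551)) = -28259*(1 + 14790*(-1/25551)) = -28259*(1 - 290/501) = -28259*211/501 = -5962649/501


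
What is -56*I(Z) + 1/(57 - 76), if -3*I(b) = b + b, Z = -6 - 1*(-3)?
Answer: -2129/19 ≈ -112.05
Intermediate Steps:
Z = -3 (Z = -6 + 3 = -3)
I(b) = -2*b/3 (I(b) = -(b + b)/3 = -2*b/3)
-56*I(Z) + 1/(57 - 76) = -(-112)*(-3)/3 + 1/(57 - 76) = -56*2 + 1/(-19) = -112 - 1/19 = -2129/19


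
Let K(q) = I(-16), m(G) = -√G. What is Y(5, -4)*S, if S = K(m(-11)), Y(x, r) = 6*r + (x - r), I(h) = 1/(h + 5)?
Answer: 15/11 ≈ 1.3636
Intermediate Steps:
I(h) = 1/(5 + h)
K(q) = -1/11 (K(q) = 1/(5 - 16) = 1/(-11) = -1/11)
Y(x, r) = x + 5*r
S = -1/11 ≈ -0.090909
Y(5, -4)*S = (5 + 5*(-4))*(-1/11) = (5 - 20)*(-1/11) = -15*(-1/11) = 15/11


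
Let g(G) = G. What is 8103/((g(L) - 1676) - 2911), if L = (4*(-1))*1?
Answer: -8103/4591 ≈ -1.7650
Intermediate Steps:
L = -4 (L = -4*1 = -4)
8103/((g(L) - 1676) - 2911) = 8103/((-4 - 1676) - 2911) = 8103/(-1680 - 2911) = 8103/(-4591) = 8103*(-1/4591) = -8103/4591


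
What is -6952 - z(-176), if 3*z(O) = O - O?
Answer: -6952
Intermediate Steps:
z(O) = 0 (z(O) = (O - O)/3 = (⅓)*0 = 0)
-6952 - z(-176) = -6952 - 1*0 = -6952 + 0 = -6952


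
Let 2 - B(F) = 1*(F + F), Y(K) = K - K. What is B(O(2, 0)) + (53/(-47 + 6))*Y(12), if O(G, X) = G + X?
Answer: -2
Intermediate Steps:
Y(K) = 0
B(F) = 2 - 2*F (B(F) = 2 - (F + F) = 2 - 2*F)
B(O(2, 0)) + (53/(-47 + 6))*Y(12) = (2 - 2*(2 + 0)) + (53/(-47 + 6))*0 = (2 - 2*2) + (53/(-41))*0 = (2 - 4) + (53*(-1/41))*0 = -2 - 53/41*0 = -2 + 0 = -2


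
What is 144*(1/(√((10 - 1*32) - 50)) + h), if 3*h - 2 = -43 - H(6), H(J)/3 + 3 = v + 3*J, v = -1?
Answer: -3984 - 12*I*√2 ≈ -3984.0 - 16.971*I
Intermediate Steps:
H(J) = -12 + 9*J (H(J) = -9 + 3*(-1 + 3*J) = -9 + (-3 + 9*J) = -12 + 9*J)
h = -83/3 (h = ⅔ + (-43 - (-12 + 9*6))/3 = ⅔ + (-43 - (-12 + 54))/3 = ⅔ + (-43 - 1*42)/3 = ⅔ + (-43 - 42)/3 = ⅔ + (⅓)*(-85) = ⅔ - 85/3 = -83/3 ≈ -27.667)
144*(1/(√((10 - 1*32) - 50)) + h) = 144*(1/(√((10 - 1*32) - 50)) - 83/3) = 144*(1/(√((10 - 32) - 50)) - 83/3) = 144*(1/(√(-22 - 50)) - 83/3) = 144*(1/(√(-72)) - 83/3) = 144*(1/(6*I*√2) - 83/3) = 144*(-I*√2/12 - 83/3) = 144*(-83/3 - I*√2/12) = -3984 - 12*I*√2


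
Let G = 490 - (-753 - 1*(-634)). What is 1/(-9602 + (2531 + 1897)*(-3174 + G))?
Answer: -1/11367422 ≈ -8.7971e-8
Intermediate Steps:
G = 609 (G = 490 - (-753 + 634) = 490 - 1*(-119) = 490 + 119 = 609)
1/(-9602 + (2531 + 1897)*(-3174 + G)) = 1/(-9602 + (2531 + 1897)*(-3174 + 609)) = 1/(-9602 + 4428*(-2565)) = 1/(-9602 - 11357820) = 1/(-11367422) = -1/11367422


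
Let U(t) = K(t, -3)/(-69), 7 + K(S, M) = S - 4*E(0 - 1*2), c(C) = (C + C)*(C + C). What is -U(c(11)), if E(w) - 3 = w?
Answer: 473/69 ≈ 6.8551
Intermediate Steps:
E(w) = 3 + w
c(C) = 4*C**2 (c(C) = (2*C)*(2*C) = 4*C**2)
K(S, M) = -11 + S (K(S, M) = -7 + (S - 4*(3 + (0 - 1*2))) = -7 + (S - 4*(3 + (0 - 2))) = -7 + (S - 4*(3 - 2)) = -7 + (S - 4*1) = -7 + (S - 4) = -7 + (-4 + S) = -11 + S)
U(t) = 11/69 - t/69 (U(t) = (-11 + t)/(-69) = (-11 + t)*(-1/69) = 11/69 - t/69)
-U(c(11)) = -(11/69 - 4*11**2/69) = -(11/69 - 4*121/69) = -(11/69 - 1/69*484) = -(11/69 - 484/69) = -1*(-473/69) = 473/69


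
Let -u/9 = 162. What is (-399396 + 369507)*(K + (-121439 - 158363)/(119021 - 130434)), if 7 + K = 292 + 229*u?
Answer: 113789298803751/11413 ≈ 9.9702e+9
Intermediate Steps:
u = -1458 (u = -9*162 = -1458)
K = -333597 (K = -7 + (292 + 229*(-1458)) = -7 + (292 - 333882) = -7 - 333590 = -333597)
(-399396 + 369507)*(K + (-121439 - 158363)/(119021 - 130434)) = (-399396 + 369507)*(-333597 + (-121439 - 158363)/(119021 - 130434)) = -29889*(-333597 - 279802/(-11413)) = -29889*(-333597 - 279802*(-1/11413)) = -29889*(-333597 + 279802/11413) = -29889*(-3807062759/11413) = 113789298803751/11413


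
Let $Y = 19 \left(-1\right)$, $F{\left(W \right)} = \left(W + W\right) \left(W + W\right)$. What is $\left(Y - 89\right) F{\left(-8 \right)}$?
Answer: $-27648$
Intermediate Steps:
$F{\left(W \right)} = 4 W^{2}$ ($F{\left(W \right)} = 2 W 2 W = 4 W^{2}$)
$Y = -19$
$\left(Y - 89\right) F{\left(-8 \right)} = \left(-19 - 89\right) 4 \left(-8\right)^{2} = - 108 \cdot 4 \cdot 64 = \left(-108\right) 256 = -27648$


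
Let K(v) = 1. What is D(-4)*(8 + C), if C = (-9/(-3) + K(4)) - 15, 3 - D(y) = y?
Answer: -21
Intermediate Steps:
D(y) = 3 - y
C = -11 (C = (-9/(-3) + 1) - 15 = (-9*(-⅓) + 1) - 15 = (3 + 1) - 15 = 4 - 15 = -11)
D(-4)*(8 + C) = (3 - 1*(-4))*(8 - 11) = (3 + 4)*(-3) = 7*(-3) = -21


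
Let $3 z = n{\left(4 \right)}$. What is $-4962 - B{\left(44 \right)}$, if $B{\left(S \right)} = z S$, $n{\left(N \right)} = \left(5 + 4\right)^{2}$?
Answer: $-6150$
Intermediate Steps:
$n{\left(N \right)} = 81$ ($n{\left(N \right)} = 9^{2} = 81$)
$z = 27$ ($z = \frac{1}{3} \cdot 81 = 27$)
$B{\left(S \right)} = 27 S$
$-4962 - B{\left(44 \right)} = -4962 - 27 \cdot 44 = -4962 - 1188 = -6150$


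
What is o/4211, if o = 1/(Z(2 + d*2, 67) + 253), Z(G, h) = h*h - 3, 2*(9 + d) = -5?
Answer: 1/19955929 ≈ 5.0110e-8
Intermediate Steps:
d = -23/2 (d = -9 + (½)*(-5) = -9 - 5/2 = -23/2 ≈ -11.500)
Z(G, h) = -3 + h² (Z(G, h) = h² - 3 = -3 + h²)
o = 1/4739 (o = 1/((-3 + 67²) + 253) = 1/((-3 + 4489) + 253) = 1/(4486 + 253) = 1/4739 ≈ 0.00021101)
o/4211 = (1/4739)/4211 = (1/4739)*(1/4211) = 1/19955929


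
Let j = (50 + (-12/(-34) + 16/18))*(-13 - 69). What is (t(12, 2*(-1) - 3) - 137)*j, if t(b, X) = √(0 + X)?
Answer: 88074560/153 - 642880*I*√5/153 ≈ 5.7565e+5 - 9395.6*I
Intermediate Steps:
t(b, X) = √X
j = -642880/153 (j = (50 + (-12*(-1/34) + 16*(1/18)))*(-82) = (50 + (6/17 + 8/9))*(-82) = (50 + 190/153)*(-82) = (7840/153)*(-82) = -642880/153 ≈ -4201.8)
(t(12, 2*(-1) - 3) - 137)*j = (√(2*(-1) - 3) - 137)*(-642880/153) = (√(-2 - 3) - 137)*(-642880/153) = (√(-5) - 137)*(-642880/153) = (I*√5 - 137)*(-642880/153) = (-137 + I*√5)*(-642880/153) = 88074560/153 - 642880*I*√5/153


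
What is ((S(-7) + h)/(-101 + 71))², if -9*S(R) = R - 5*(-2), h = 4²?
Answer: 2209/8100 ≈ 0.27272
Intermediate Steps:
h = 16
S(R) = -10/9 - R/9 (S(R) = -(R - 5*(-2))/9 = -(R + 10)/9 = -(10 + R)/9 = -10/9 - R/9)
((S(-7) + h)/(-101 + 71))² = (((-10/9 - ⅑*(-7)) + 16)/(-101 + 71))² = (((-10/9 + 7/9) + 16)/(-30))² = ((-⅓ + 16)*(-1/30))² = ((47/3)*(-1/30))² = (-47/90)² = 2209/8100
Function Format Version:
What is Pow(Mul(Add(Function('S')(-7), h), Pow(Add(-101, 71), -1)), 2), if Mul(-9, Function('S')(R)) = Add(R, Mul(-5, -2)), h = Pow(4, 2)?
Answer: Rational(2209, 8100) ≈ 0.27272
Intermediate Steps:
h = 16
Function('S')(R) = Add(Rational(-10, 9), Mul(Rational(-1, 9), R)) (Function('S')(R) = Mul(Rational(-1, 9), Add(R, Mul(-5, -2))) = Mul(Rational(-1, 9), Add(R, 10)) = Mul(Rational(-1, 9), Add(10, R)) = Add(Rational(-10, 9), Mul(Rational(-1, 9), R)))
Pow(Mul(Add(Function('S')(-7), h), Pow(Add(-101, 71), -1)), 2) = Pow(Mul(Add(Add(Rational(-10, 9), Mul(Rational(-1, 9), -7)), 16), Pow(Add(-101, 71), -1)), 2) = Pow(Mul(Add(Add(Rational(-10, 9), Rational(7, 9)), 16), Pow(-30, -1)), 2) = Pow(Mul(Add(Rational(-1, 3), 16), Rational(-1, 30)), 2) = Pow(Mul(Rational(47, 3), Rational(-1, 30)), 2) = Pow(Rational(-47, 90), 2) = Rational(2209, 8100)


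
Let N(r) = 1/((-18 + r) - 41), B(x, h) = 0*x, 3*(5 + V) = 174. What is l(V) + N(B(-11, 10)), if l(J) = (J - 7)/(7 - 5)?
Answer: 1356/59 ≈ 22.983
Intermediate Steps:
V = 53 (V = -5 + (⅓)*174 = -5 + 58 = 53)
B(x, h) = 0
l(J) = -7/2 + J/2 (l(J) = (-7 + J)/2 = (-7 + J)*(½) = -7/2 + J/2)
N(r) = 1/(-59 + r)
l(V) + N(B(-11, 10)) = (-7/2 + (½)*53) + 1/(-59 + 0) = (-7/2 + 53/2) + 1/(-59) = 23 - 1/59 = 1356/59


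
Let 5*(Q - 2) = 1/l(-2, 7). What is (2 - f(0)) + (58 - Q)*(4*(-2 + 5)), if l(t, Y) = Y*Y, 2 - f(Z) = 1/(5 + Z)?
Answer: 164677/245 ≈ 672.15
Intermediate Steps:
f(Z) = 2 - 1/(5 + Z)
l(t, Y) = Y²
Q = 491/245 (Q = 2 + 1/(5*(7²)) = 2 + (⅕)/49 = 2 + (⅕)*(1/49) = 2 + 1/245 = 491/245 ≈ 2.0041)
(2 - f(0)) + (58 - Q)*(4*(-2 + 5)) = (2 - (9 + 2*0)/(5 + 0)) + (58 - 1*491/245)*(4*(-2 + 5)) = (2 - (9 + 0)/5) + (58 - 491/245)*(4*3) = (2 - 9/5) + (13719/245)*12 = (2 - 1*9/5) + 164628/245 = (2 - 9/5) + 164628/245 = ⅕ + 164628/245 = 164677/245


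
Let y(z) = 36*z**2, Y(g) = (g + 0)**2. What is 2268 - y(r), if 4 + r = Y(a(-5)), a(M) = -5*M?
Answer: -13880808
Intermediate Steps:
Y(g) = g**2
r = 621 (r = -4 + (-5*(-5))**2 = -4 + 25**2 = -4 + 625 = 621)
2268 - y(r) = 2268 - 36*621**2 = 2268 - 36*385641 = 2268 - 1*13883076 = 2268 - 13883076 = -13880808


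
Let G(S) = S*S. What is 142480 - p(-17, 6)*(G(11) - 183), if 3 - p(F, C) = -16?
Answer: 143658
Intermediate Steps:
G(S) = S²
p(F, C) = 19 (p(F, C) = 3 - 1*(-16) = 3 + 16 = 19)
142480 - p(-17, 6)*(G(11) - 183) = 142480 - 19*(11² - 183) = 142480 - 19*(121 - 183) = 142480 - 19*(-62) = 142480 - 1*(-1178) = 142480 + 1178 = 143658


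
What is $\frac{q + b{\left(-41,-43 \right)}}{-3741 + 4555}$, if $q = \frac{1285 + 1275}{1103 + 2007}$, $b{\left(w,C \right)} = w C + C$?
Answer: $\frac{267588}{126577} \approx 2.114$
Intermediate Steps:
$b{\left(w,C \right)} = C + C w$ ($b{\left(w,C \right)} = C w + C = C + C w$)
$q = \frac{256}{311}$ ($q = \frac{2560}{3110} = 2560 \cdot \frac{1}{3110} = \frac{256}{311} \approx 0.82315$)
$\frac{q + b{\left(-41,-43 \right)}}{-3741 + 4555} = \frac{\frac{256}{311} - 43 \left(1 - 41\right)}{-3741 + 4555} = \frac{\frac{256}{311} - -1720}{814} = \left(\frac{256}{311} + 1720\right) \frac{1}{814} = \frac{535176}{311} \cdot \frac{1}{814} = \frac{267588}{126577}$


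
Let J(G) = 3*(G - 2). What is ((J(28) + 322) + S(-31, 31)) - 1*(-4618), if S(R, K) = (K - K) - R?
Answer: 5049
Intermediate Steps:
J(G) = -6 + 3*G (J(G) = 3*(-2 + G) = -6 + 3*G)
S(R, K) = -R (S(R, K) = 0 - R = -R)
((J(28) + 322) + S(-31, 31)) - 1*(-4618) = (((-6 + 3*28) + 322) - 1*(-31)) - 1*(-4618) = (((-6 + 84) + 322) + 31) + 4618 = ((78 + 322) + 31) + 4618 = (400 + 31) + 4618 = 431 + 4618 = 5049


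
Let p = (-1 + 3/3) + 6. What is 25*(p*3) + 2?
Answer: 452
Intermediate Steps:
p = 6 (p = (-1 + 3*(1/3)) + 6 = (-1 + 1) + 6 = 0 + 6 = 6)
25*(p*3) + 2 = 25*(6*3) + 2 = 25*18 + 2 = 450 + 2 = 452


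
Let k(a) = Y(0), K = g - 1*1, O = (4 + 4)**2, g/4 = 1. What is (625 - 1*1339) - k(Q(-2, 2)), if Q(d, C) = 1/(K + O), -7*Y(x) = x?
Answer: -714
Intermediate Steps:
g = 4 (g = 4*1 = 4)
Y(x) = -x/7
O = 64 (O = 8**2 = 64)
K = 3 (K = 4 - 1*1 = 4 - 1 = 3)
Q(d, C) = 1/67 (Q(d, C) = 1/(3 + 64) = 1/67)
k(a) = 0 (k(a) = -1/7*0 = 0)
(625 - 1*1339) - k(Q(-2, 2)) = (625 - 1*1339) - 1*0 = (625 - 1339) + 0 = -714 + 0 = -714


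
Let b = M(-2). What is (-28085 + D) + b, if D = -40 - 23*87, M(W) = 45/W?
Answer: -60297/2 ≈ -30149.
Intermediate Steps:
b = -45/2 (b = 45/(-2) = 45*(-½) = -45/2 ≈ -22.500)
D = -2041 (D = -40 - 2001 = -2041)
(-28085 + D) + b = (-28085 - 2041) - 45/2 = -30126 - 45/2 = -60297/2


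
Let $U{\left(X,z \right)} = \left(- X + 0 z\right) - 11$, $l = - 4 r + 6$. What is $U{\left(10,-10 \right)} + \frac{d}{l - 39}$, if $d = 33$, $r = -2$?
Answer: $- \frac{558}{25} \approx -22.32$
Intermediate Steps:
$l = 14$ ($l = \left(-4\right) \left(-2\right) + 6 = 8 + 6 = 14$)
$U{\left(X,z \right)} = -11 - X$ ($U{\left(X,z \right)} = \left(- X + 0\right) - 11 = - X - 11 = -11 - X$)
$U{\left(10,-10 \right)} + \frac{d}{l - 39} = \left(-11 - 10\right) + \frac{33}{14 - 39} = \left(-11 - 10\right) + \frac{33}{-25} = -21 + 33 \left(- \frac{1}{25}\right) = -21 - \frac{33}{25} = - \frac{558}{25}$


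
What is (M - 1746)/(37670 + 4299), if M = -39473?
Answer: -41219/41969 ≈ -0.98213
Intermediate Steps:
(M - 1746)/(37670 + 4299) = (-39473 - 1746)/(37670 + 4299) = -41219/41969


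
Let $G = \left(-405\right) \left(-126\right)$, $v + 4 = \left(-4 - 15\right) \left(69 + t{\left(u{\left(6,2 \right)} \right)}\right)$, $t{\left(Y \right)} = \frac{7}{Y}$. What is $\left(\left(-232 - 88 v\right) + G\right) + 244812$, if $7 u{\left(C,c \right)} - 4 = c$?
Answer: $\frac{1274954}{3} \approx 4.2498 \cdot 10^{5}$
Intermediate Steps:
$u{\left(C,c \right)} = \frac{4}{7} + \frac{c}{7}$
$v = - \frac{8821}{6}$ ($v = -4 + \left(-4 - 15\right) \left(69 + \frac{7}{\frac{4}{7} + \frac{1}{7} \cdot 2}\right) = -4 - 19 \left(69 + \frac{7}{\frac{4}{7} + \frac{2}{7}}\right) = -4 - 19 \left(69 + \frac{7}{\frac{6}{7}}\right) = -4 - 19 \left(69 + 7 \cdot \frac{7}{6}\right) = -4 - 19 \left(69 + \frac{49}{6}\right) = -4 - \frac{8797}{6} = - \frac{8821}{6} \approx -1470.2$)
$G = 51030$
$\left(\left(-232 - 88 v\right) + G\right) + 244812 = \left(\left(-232 - - \frac{388124}{3}\right) + 51030\right) + 244812 = \left(\left(-232 + \frac{388124}{3}\right) + 51030\right) + 244812 = \left(\frac{387428}{3} + 51030\right) + 244812 = \frac{540518}{3} + 244812 = \frac{1274954}{3}$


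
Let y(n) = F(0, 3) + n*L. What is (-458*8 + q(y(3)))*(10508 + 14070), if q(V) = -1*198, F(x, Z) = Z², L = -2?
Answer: -94920236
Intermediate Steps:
y(n) = 9 - 2*n (y(n) = 3² + n*(-2) = 9 - 2*n)
q(V) = -198
(-458*8 + q(y(3)))*(10508 + 14070) = (-458*8 - 198)*(10508 + 14070) = (-3664 - 198)*24578 = -3862*24578 = -94920236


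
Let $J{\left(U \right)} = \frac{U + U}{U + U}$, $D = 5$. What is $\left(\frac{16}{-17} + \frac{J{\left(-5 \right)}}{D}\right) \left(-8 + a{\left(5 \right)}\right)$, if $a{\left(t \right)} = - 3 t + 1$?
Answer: $\frac{1386}{85} \approx 16.306$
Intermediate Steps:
$J{\left(U \right)} = 1$ ($J{\left(U \right)} = \frac{2 U}{2 U} = 2 U \frac{1}{2 U} = 1$)
$a{\left(t \right)} = 1 - 3 t$
$\left(\frac{16}{-17} + \frac{J{\left(-5 \right)}}{D}\right) \left(-8 + a{\left(5 \right)}\right) = \left(\frac{16}{-17} + 1 \cdot \frac{1}{5}\right) \left(-8 + \left(1 - 15\right)\right) = \left(16 \left(- \frac{1}{17}\right) + 1 \cdot \frac{1}{5}\right) \left(-8 + \left(1 - 15\right)\right) = \left(- \frac{16}{17} + \frac{1}{5}\right) \left(-8 - 14\right) = \left(- \frac{63}{85}\right) \left(-22\right) = \frac{1386}{85}$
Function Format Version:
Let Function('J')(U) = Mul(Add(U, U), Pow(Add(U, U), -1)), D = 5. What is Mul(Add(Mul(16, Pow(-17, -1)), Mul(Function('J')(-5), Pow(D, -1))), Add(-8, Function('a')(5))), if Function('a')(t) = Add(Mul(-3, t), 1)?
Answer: Rational(1386, 85) ≈ 16.306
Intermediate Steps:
Function('J')(U) = 1 (Function('J')(U) = Mul(Mul(2, U), Pow(Mul(2, U), -1)) = Mul(Mul(2, U), Mul(Rational(1, 2), Pow(U, -1))) = 1)
Function('a')(t) = Add(1, Mul(-3, t))
Mul(Add(Mul(16, Pow(-17, -1)), Mul(Function('J')(-5), Pow(D, -1))), Add(-8, Function('a')(5))) = Mul(Add(Mul(16, Pow(-17, -1)), Mul(1, Pow(5, -1))), Add(-8, Add(1, Mul(-3, 5)))) = Mul(Add(Mul(16, Rational(-1, 17)), Mul(1, Rational(1, 5))), Add(-8, Add(1, -15))) = Mul(Add(Rational(-16, 17), Rational(1, 5)), Add(-8, -14)) = Mul(Rational(-63, 85), -22) = Rational(1386, 85)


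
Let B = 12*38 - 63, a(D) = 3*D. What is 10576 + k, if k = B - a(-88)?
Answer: 11233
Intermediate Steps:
B = 393 (B = 456 - 63 = 393)
k = 657 (k = 393 - 3*(-88) = 393 - 1*(-264) = 393 + 264 = 657)
10576 + k = 10576 + 657 = 11233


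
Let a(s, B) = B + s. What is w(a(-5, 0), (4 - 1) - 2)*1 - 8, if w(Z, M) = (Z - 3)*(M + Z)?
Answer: 24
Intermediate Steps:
w(Z, M) = (-3 + Z)*(M + Z)
w(a(-5, 0), (4 - 1) - 2)*1 - 8 = ((0 - 5)² - 3*((4 - 1) - 2) - 3*(0 - 5) + ((4 - 1) - 2)*(0 - 5))*1 - 8 = ((-5)² - 3*(3 - 2) - 3*(-5) + (3 - 2)*(-5))*1 - 8 = (25 - 3*1 + 15 + 1*(-5))*1 - 8 = (25 - 3 + 15 - 5)*1 - 8 = 32*1 - 8 = 32 - 8 = 24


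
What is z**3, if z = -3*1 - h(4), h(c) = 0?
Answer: -27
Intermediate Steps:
z = -3 (z = -3*1 - 1*0 = -3 + 0 = -3)
z**3 = (-3)**3 = -27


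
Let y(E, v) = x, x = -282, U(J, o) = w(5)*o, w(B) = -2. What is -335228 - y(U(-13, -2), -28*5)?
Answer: -334946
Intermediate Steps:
U(J, o) = -2*o
y(E, v) = -282
-335228 - y(U(-13, -2), -28*5) = -335228 - 1*(-282) = -335228 + 282 = -334946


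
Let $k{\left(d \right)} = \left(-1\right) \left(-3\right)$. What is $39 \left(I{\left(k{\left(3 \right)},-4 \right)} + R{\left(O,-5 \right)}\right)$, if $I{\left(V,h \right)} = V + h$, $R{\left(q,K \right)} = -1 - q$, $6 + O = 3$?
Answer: $39$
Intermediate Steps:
$O = -3$ ($O = -6 + 3 = -3$)
$k{\left(d \right)} = 3$
$39 \left(I{\left(k{\left(3 \right)},-4 \right)} + R{\left(O,-5 \right)}\right) = 39 \left(\left(3 - 4\right) - -2\right) = 39 \left(-1 + \left(-1 + 3\right)\right) = 39 \left(-1 + 2\right) = 39 \cdot 1 = 39$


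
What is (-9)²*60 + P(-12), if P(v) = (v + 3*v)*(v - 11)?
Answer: 5964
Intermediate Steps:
P(v) = 4*v*(-11 + v) (P(v) = (4*v)*(-11 + v) = 4*v*(-11 + v))
(-9)²*60 + P(-12) = (-9)²*60 + 4*(-12)*(-11 - 12) = 81*60 + 4*(-12)*(-23) = 4860 + 1104 = 5964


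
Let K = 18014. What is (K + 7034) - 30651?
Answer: -5603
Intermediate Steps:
(K + 7034) - 30651 = (18014 + 7034) - 30651 = 25048 - 30651 = -5603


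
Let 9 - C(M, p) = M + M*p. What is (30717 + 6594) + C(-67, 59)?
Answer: 41340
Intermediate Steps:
C(M, p) = 9 - M - M*p (C(M, p) = 9 - (M + M*p) = 9 + (-M - M*p) = 9 - M - M*p)
(30717 + 6594) + C(-67, 59) = (30717 + 6594) + (9 - 1*(-67) - 1*(-67)*59) = 37311 + (9 + 67 + 3953) = 37311 + 4029 = 41340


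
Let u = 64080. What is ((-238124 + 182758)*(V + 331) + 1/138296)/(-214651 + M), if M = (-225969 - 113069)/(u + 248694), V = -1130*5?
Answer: -909882613225484085/663204305197568 ≈ -1371.9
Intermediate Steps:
V = -5650
M = -24217/22341 (M = (-225969 - 113069)/(64080 + 248694) = -339038/312774 = -339038*1/312774 = -24217/22341 ≈ -1.0840)
((-238124 + 182758)*(V + 331) + 1/138296)/(-214651 + M) = ((-238124 + 182758)*(-5650 + 331) + 1/138296)/(-214651 - 24217/22341) = (-55366*(-5319) + 1/138296)/(-4795542208/22341) = (294491754 + 1/138296)*(-22341/4795542208) = (40727031611185/138296)*(-22341/4795542208) = -909882613225484085/663204305197568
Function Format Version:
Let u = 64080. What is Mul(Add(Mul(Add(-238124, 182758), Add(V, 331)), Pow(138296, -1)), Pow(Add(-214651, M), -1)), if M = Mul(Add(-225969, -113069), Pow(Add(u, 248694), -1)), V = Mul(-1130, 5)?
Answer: Rational(-909882613225484085, 663204305197568) ≈ -1371.9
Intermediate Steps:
V = -5650
M = Rational(-24217, 22341) (M = Mul(Add(-225969, -113069), Pow(Add(64080, 248694), -1)) = Mul(-339038, Pow(312774, -1)) = Mul(-339038, Rational(1, 312774)) = Rational(-24217, 22341) ≈ -1.0840)
Mul(Add(Mul(Add(-238124, 182758), Add(V, 331)), Pow(138296, -1)), Pow(Add(-214651, M), -1)) = Mul(Add(Mul(Add(-238124, 182758), Add(-5650, 331)), Pow(138296, -1)), Pow(Add(-214651, Rational(-24217, 22341)), -1)) = Mul(Add(Mul(-55366, -5319), Rational(1, 138296)), Pow(Rational(-4795542208, 22341), -1)) = Mul(Add(294491754, Rational(1, 138296)), Rational(-22341, 4795542208)) = Mul(Rational(40727031611185, 138296), Rational(-22341, 4795542208)) = Rational(-909882613225484085, 663204305197568)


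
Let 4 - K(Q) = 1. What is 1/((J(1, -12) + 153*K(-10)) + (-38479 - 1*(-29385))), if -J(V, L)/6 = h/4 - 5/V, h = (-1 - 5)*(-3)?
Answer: -1/8632 ≈ -0.00011585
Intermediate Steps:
K(Q) = 3 (K(Q) = 4 - 1*1 = 4 - 1 = 3)
h = 18 (h = -6*(-3) = 18)
J(V, L) = -27 + 30/V (J(V, L) = -6*(18/4 - 5/V) = -6*(18*(¼) - 5/V) = -6*(9/2 - 5/V) = -27 + 30/V)
1/((J(1, -12) + 153*K(-10)) + (-38479 - 1*(-29385))) = 1/(((-27 + 30/1) + 153*3) + (-38479 - 1*(-29385))) = 1/(((-27 + 30*1) + 459) + (-38479 + 29385)) = 1/(((-27 + 30) + 459) - 9094) = 1/((3 + 459) - 9094) = 1/(462 - 9094) = 1/(-8632) = -1/8632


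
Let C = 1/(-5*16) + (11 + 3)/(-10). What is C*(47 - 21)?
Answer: -1469/40 ≈ -36.725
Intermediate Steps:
C = -113/80 (C = -1/5*1/16 + 14*(-1/10) = -1/80 - 7/5 = -113/80 ≈ -1.4125)
C*(47 - 21) = -113*(47 - 21)/80 = -113/80*26 = -1469/40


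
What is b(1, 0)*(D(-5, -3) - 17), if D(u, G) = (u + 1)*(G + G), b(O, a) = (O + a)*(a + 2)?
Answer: 14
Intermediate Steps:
b(O, a) = (2 + a)*(O + a) (b(O, a) = (O + a)*(2 + a) = (2 + a)*(O + a))
D(u, G) = 2*G*(1 + u) (D(u, G) = (1 + u)*(2*G) = 2*G*(1 + u))
b(1, 0)*(D(-5, -3) - 17) = (0**2 + 2*1 + 2*0 + 1*0)*(2*(-3)*(1 - 5) - 17) = (0 + 2 + 0 + 0)*(2*(-3)*(-4) - 17) = 2*(24 - 17) = 2*7 = 14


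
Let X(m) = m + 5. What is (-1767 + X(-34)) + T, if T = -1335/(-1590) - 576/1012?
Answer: -48157875/26818 ≈ -1795.7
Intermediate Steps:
X(m) = 5 + m
T = 7253/26818 (T = -1335*(-1/1590) - 576*1/1012 = 89/106 - 144/253 = 7253/26818 ≈ 0.27045)
(-1767 + X(-34)) + T = (-1767 + (5 - 34)) + 7253/26818 = (-1767 - 29) + 7253/26818 = -1796 + 7253/26818 = -48157875/26818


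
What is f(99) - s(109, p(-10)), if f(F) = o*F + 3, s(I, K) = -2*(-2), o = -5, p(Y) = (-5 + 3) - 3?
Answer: -496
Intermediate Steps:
p(Y) = -5 (p(Y) = -2 - 3 = -5)
s(I, K) = 4
f(F) = 3 - 5*F (f(F) = -5*F + 3 = 3 - 5*F)
f(99) - s(109, p(-10)) = (3 - 5*99) - 1*4 = (3 - 495) - 4 = -492 - 4 = -496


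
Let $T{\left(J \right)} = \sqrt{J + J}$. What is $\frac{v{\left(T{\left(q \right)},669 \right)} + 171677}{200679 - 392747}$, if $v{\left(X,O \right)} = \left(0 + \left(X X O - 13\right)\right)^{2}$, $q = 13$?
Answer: $- \frac{151135419}{96034} \approx -1573.8$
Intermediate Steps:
$T{\left(J \right)} = \sqrt{2} \sqrt{J}$ ($T{\left(J \right)} = \sqrt{2 J} = \sqrt{2} \sqrt{J}$)
$v{\left(X,O \right)} = \left(-13 + O X^{2}\right)^{2}$ ($v{\left(X,O \right)} = \left(0 + \left(X^{2} O - 13\right)\right)^{2} = \left(0 + \left(O X^{2} - 13\right)\right)^{2} = \left(0 + \left(-13 + O X^{2}\right)\right)^{2} = \left(-13 + O X^{2}\right)^{2}$)
$\frac{v{\left(T{\left(q \right)},669 \right)} + 171677}{200679 - 392747} = \frac{\left(-13 + 669 \left(\sqrt{2} \sqrt{13}\right)^{2}\right)^{2} + 171677}{200679 - 392747} = \frac{\left(-13 + 669 \left(\sqrt{26}\right)^{2}\right)^{2} + 171677}{-192068} = \left(\left(-13 + 669 \cdot 26\right)^{2} + 171677\right) \left(- \frac{1}{192068}\right) = \left(\left(-13 + 17394\right)^{2} + 171677\right) \left(- \frac{1}{192068}\right) = \left(17381^{2} + 171677\right) \left(- \frac{1}{192068}\right) = \left(302099161 + 171677\right) \left(- \frac{1}{192068}\right) = 302270838 \left(- \frac{1}{192068}\right) = - \frac{151135419}{96034}$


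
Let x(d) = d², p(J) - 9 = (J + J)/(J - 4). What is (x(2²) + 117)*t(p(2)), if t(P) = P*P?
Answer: 6517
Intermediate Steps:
p(J) = 9 + 2*J/(-4 + J) (p(J) = 9 + (J + J)/(J - 4) = 9 + (2*J)/(-4 + J) = 9 + 2*J/(-4 + J))
t(P) = P²
(x(2²) + 117)*t(p(2)) = ((2²)² + 117)*((-36 + 11*2)/(-4 + 2))² = (4² + 117)*((-36 + 22)/(-2))² = (16 + 117)*(-½*(-14))² = 133*7² = 133*49 = 6517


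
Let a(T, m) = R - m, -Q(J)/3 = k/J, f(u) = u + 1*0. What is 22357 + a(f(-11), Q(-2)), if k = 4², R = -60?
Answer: 22273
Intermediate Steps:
k = 16
f(u) = u (f(u) = u + 0 = u)
Q(J) = -48/J
a(T, m) = -60 - m
22357 + a(f(-11), Q(-2)) = 22357 + (-60 - (-48)/(-2)) = 22357 + (-60 - (-48)*(-1)/2) = 22357 + (-60 - 1*24) = 22357 + (-60 - 24) = 22357 - 84 = 22273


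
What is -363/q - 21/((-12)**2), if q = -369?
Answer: 1649/1968 ≈ 0.83791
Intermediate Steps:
-363/q - 21/((-12)**2) = -363/(-369) - 21/((-12)**2) = -363*(-1/369) - 21/144 = 121/123 - 21*1/144 = 121/123 - 7/48 = 1649/1968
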